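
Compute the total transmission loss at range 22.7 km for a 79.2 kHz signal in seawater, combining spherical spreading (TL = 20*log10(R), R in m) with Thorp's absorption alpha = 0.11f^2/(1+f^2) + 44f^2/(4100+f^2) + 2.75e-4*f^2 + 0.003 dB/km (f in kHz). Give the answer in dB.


Step 1 (Thorp): alpha = 0.11*6272.64/(1+6272.64) + 44*6272.64/(4100+6272.64) + 2.75e-4*6272.64 + 0.003 = 28.4461 dB/km
Step 2: TL_spread = 20*log10(22700) = 87.12 dB
Step 3: TL_abs = alpha*R = 28.4461 * 22.7 = 645.73 dB
Step 4: TL_total = 87.12 + 645.73 = 732.85

732.85 dB


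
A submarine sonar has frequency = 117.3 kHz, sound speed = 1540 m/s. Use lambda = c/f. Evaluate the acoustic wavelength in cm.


lambda = c/f = 1540 / 117300 = 0.0131 m = 1.31 cm

1.31 cm


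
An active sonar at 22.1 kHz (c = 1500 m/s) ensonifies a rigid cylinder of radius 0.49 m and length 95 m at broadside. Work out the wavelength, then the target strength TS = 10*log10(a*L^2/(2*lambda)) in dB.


Step 1: lambda = c/f = 1500/22100 = 0.06787 m
Step 2: TS = 10*log10(a*L^2/(2*lambda)) = 10*log10(0.49*95^2/(2*0.06787)) = 45.13

45.13 dB


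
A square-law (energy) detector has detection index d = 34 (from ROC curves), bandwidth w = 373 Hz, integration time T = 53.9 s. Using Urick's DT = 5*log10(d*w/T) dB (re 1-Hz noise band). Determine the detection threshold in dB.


DT = 5*log10(d*w/T) = 5*log10(34 * 373 / 53.9) = 5*log10(235.29) = 11.86

11.86 dB


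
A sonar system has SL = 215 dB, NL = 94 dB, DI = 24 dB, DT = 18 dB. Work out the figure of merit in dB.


FOM = SL - NL + DI - DT = 215 - 94 + 24 - 18 = 127

127 dB


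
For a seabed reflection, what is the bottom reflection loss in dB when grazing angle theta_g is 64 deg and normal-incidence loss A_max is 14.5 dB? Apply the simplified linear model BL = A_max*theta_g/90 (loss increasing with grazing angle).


10.31 dB


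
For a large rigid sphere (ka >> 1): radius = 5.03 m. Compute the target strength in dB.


TS = 10*log10(5.03^2 / 4) = 10*log10(6.325225) = 8.01

8.01 dB


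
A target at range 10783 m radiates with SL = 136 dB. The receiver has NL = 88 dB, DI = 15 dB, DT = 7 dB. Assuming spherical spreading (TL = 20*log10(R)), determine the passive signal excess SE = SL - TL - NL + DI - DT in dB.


Step 1: TL = 20*log10(10783) = 80.65 dB
Step 2: SE = 136 - 80.65 - 88 + 15 - 7 = -24.65

-24.65 dB


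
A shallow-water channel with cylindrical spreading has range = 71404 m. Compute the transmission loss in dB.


TL = 10*log10(71404) = 48.54

48.54 dB


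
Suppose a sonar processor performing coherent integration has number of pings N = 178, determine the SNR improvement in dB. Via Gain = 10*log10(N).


Gain = 10*log10(178) = 22.5

22.5 dB


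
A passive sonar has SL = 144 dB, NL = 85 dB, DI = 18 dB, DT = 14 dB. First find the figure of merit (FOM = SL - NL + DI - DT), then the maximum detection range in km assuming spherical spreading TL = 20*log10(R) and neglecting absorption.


Step 1: FOM = SL - NL + DI - DT = 144 - 85 + 18 - 14 = 63 dB
Step 2: at max range FOM = TL = 20*log10(R), so R = 10^(63/20) = 1412.54 m = 1.41 km

1.41 km


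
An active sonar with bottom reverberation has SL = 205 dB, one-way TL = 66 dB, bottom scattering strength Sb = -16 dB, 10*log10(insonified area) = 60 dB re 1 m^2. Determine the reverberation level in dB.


RL = SL - 2*TL + Sb + 10*log10(A) = 205 - 2*66 + (-16) + 60 = 117

117 dB


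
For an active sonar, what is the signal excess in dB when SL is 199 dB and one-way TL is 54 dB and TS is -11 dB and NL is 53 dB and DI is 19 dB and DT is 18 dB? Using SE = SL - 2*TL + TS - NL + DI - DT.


28 dB


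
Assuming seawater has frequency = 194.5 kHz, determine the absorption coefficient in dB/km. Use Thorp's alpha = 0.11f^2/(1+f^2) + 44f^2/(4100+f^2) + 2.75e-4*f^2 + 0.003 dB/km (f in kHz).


f^2 = 37830.25
alpha = 0.11*37830.25/(1+37830.25) + 44*37830.25/(4100+37830.25) + 2.75e-4*37830.25 + 0.003 = 50.214

50.214 dB/km


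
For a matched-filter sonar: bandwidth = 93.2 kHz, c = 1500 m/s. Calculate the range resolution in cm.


dR = c/(2*BW) = 1500 / (2 * 93.2e3) = 0.008 m = 0.8 cm

0.8 cm


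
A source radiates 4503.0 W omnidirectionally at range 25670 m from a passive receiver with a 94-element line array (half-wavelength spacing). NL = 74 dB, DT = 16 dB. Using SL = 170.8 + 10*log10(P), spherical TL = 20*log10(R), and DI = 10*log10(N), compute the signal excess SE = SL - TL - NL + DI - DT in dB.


48.88 dB


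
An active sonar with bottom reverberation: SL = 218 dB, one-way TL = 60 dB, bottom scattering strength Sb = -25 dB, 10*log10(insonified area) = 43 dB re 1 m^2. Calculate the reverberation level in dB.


116 dB


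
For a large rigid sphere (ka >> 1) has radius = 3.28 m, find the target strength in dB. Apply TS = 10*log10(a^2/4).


4.3 dB


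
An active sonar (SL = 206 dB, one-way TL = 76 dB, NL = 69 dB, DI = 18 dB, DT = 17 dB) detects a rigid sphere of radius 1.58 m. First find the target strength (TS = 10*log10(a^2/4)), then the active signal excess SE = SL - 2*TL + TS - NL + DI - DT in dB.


Step 1: TS = 10*log10(1.58^2/4) = -2.05 dB
Step 2: SE = SL - 2*TL + TS - NL + DI - DT = 206 - 2*76 + (-2.05) - 69 + 18 - 17 = -16.05

-16.05 dB


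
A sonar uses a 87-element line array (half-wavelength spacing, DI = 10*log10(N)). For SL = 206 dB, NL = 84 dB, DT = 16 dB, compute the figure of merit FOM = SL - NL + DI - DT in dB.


125.4 dB


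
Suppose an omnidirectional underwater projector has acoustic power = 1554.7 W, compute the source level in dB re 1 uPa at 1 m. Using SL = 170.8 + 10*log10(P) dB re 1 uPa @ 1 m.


SL = 170.8 + 10*log10(1554.7) = 170.8 + 31.92 = 202.72

202.72 dB


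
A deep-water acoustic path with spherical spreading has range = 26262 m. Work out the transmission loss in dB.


TL = 20*log10(26262) = 88.39

88.39 dB


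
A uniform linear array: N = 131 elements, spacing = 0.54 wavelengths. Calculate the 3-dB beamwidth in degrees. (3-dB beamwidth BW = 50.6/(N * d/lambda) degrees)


0.72 deg


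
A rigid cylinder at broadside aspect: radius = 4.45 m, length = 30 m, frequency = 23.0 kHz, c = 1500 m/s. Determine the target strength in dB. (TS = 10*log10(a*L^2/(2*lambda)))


44.87 dB


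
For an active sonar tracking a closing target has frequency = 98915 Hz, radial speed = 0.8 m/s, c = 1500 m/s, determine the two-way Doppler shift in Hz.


105.51 Hz


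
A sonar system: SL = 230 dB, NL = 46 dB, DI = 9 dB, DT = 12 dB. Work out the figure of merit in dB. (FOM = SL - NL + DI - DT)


181 dB


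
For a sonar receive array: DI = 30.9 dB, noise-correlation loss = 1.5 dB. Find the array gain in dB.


AG = DI - L_corr = 30.9 - 1.5 = 29.4

29.4 dB


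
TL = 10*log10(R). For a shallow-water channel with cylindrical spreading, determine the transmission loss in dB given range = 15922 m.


TL = 10*log10(15922) = 42.02

42.02 dB


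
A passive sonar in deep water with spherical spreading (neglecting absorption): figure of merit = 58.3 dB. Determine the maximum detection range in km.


At max range FOM = TL, so 20*log10(R) = 58.3
R = 10^(58.3/20) = 822.24 m = 0.82 km

0.82 km


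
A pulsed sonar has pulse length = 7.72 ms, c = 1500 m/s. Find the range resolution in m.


dR = c*tau/2 = 1500 * 7.72e-3 / 2 = 5.79

5.79 m


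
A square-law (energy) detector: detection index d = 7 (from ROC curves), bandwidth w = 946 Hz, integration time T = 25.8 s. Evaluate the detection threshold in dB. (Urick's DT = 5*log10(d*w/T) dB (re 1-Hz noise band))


DT = 5*log10(d*w/T) = 5*log10(7 * 946 / 25.8) = 5*log10(256.67) = 12.05

12.05 dB


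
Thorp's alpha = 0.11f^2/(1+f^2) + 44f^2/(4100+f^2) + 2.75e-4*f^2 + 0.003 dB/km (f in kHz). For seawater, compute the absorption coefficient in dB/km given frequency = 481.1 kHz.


f^2 = 231457.21
alpha = 0.11*231457.21/(1+231457.21) + 44*231457.21/(4100+231457.21) + 2.75e-4*231457.21 + 0.003 = 106.998

106.998 dB/km


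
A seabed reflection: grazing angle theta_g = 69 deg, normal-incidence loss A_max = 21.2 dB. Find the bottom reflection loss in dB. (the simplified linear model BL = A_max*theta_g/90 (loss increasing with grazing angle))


16.25 dB


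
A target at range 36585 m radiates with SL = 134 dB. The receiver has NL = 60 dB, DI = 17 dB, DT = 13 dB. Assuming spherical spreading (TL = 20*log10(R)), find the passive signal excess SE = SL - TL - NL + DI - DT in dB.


Step 1: TL = 20*log10(36585) = 91.27 dB
Step 2: SE = 134 - 91.27 - 60 + 17 - 13 = -13.27

-13.27 dB


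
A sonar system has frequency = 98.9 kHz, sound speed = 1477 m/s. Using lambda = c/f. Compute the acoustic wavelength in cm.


lambda = c/f = 1477 / 98900 = 0.0149 m = 1.49 cm

1.49 cm


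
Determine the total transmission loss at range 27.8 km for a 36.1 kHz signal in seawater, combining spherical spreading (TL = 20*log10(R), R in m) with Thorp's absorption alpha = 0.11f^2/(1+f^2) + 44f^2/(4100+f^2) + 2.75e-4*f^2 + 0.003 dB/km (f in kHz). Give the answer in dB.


397.01 dB


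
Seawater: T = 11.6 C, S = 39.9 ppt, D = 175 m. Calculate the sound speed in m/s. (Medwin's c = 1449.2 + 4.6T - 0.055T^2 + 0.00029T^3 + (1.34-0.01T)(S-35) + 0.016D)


c = 1449.2 + 4.6*11.6 - 0.055*11.6^2 + 0.00029*11.6^3 + (1.34 - 0.01*11.6)*(39.9 - 35) + 0.016*175 = 1504.41

1504.41 m/s


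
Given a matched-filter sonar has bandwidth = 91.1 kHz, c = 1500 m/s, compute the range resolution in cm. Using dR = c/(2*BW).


dR = c/(2*BW) = 1500 / (2 * 91.1e3) = 0.0082 m = 0.82 cm

0.82 cm


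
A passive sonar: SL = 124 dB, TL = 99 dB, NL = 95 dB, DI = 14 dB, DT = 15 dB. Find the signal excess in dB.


SE = SL - TL - NL + DI - DT = 124 - 99 - 95 + 14 - 15 = -71

-71 dB


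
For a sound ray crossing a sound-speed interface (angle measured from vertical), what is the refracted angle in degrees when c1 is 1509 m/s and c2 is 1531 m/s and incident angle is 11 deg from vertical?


sin(theta2) = (c2/c1)*sin(theta1) = (1531/1509)*sin(11 deg) = 0.19359
theta2 = arcsin(0.19359) = 11.16

11.16 deg


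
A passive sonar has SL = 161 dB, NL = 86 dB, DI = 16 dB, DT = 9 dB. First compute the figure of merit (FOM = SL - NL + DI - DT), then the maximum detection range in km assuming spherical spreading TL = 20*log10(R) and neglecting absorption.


Step 1: FOM = SL - NL + DI - DT = 161 - 86 + 16 - 9 = 82 dB
Step 2: at max range FOM = TL = 20*log10(R), so R = 10^(82/20) = 12589.25 m = 12.59 km

12.59 km


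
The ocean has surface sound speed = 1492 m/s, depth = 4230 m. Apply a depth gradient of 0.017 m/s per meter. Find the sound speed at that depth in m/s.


1563.91 m/s


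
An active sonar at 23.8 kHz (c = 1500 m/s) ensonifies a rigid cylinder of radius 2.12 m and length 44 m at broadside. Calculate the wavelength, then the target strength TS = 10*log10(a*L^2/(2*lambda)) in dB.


Step 1: lambda = c/f = 1500/23800 = 0.06303 m
Step 2: TS = 10*log10(a*L^2/(2*lambda)) = 10*log10(2.12*44^2/(2*0.06303)) = 45.13

45.13 dB


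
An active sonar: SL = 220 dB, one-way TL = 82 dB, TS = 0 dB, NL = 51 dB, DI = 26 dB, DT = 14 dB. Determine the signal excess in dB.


17 dB


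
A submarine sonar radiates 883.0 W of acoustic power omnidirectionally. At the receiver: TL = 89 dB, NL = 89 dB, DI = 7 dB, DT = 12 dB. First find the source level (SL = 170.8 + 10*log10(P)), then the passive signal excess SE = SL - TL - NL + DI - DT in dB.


Step 1: SL = 170.8 + 10*log10(883.0) = 200.26 dB
Step 2: SE = SL - TL - NL + DI - DT = 200.26 - 89 - 89 + 7 - 12 = 17.26

17.26 dB


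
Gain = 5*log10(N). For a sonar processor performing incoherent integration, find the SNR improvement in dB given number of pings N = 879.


Gain = 5*log10(879) = 14.72

14.72 dB


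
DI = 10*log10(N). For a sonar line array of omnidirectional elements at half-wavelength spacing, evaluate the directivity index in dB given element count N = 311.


24.93 dB


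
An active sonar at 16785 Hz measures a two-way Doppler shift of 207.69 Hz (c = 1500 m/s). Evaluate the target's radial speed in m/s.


9.28 m/s


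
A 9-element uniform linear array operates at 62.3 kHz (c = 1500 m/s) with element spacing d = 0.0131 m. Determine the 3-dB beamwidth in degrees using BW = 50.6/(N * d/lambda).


Step 1: lambda = 1500/62300 = 0.02408 m
Step 2: d/lambda = 0.0131/0.02408 = 0.544
Step 3: BW = 50.6/(N * d/lambda) = 50.6/(9 * 0.544) = 10.33

10.33 deg


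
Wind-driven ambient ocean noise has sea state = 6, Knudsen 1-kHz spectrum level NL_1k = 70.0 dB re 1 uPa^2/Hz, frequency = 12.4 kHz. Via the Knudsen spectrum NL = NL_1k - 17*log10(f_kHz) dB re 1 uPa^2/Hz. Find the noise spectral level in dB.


51.41 dB


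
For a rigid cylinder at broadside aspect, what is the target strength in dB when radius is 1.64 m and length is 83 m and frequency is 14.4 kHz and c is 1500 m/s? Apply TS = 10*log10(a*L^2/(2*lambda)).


lambda = 1500/14400 = 0.10417 m
TS = 10*log10(1.64*83^2/(2*0.10417)) = 47.34

47.34 dB


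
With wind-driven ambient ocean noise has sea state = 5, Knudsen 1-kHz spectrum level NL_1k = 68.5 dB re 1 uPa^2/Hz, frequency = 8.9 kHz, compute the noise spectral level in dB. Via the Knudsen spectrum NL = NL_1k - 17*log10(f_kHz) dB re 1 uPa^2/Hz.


NL = NL_1k - 17*log10(f_kHz) = 68.5 - 17*log10(8.9) = 68.5 - (16.14) = 52.36

52.36 dB


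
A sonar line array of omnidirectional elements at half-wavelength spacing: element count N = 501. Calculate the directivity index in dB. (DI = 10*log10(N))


DI = 10*log10(501) = 27.0

27.0 dB


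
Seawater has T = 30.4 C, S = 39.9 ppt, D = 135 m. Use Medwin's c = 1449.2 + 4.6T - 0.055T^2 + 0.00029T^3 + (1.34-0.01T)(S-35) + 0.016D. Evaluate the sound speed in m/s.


1553.59 m/s


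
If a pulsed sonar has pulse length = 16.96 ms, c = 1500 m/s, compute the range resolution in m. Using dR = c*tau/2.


12.72 m


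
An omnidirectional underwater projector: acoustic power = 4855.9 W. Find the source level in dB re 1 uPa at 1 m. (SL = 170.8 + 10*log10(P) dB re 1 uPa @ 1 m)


207.66 dB


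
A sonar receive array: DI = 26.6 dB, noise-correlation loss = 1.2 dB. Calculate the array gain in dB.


AG = DI - L_corr = 26.6 - 1.2 = 25.4

25.4 dB


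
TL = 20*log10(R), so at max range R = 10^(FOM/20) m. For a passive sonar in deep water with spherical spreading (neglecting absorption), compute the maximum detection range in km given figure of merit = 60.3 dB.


At max range FOM = TL, so 20*log10(R) = 60.3
R = 10^(60.3/20) = 1035.14 m = 1.04 km

1.04 km


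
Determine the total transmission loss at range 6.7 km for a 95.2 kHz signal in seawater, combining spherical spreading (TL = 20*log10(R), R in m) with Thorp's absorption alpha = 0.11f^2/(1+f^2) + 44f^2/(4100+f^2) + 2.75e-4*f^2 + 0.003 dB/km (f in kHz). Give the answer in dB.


Step 1 (Thorp): alpha = 0.11*9063.04/(1+9063.04) + 44*9063.04/(4100+9063.04) + 2.75e-4*9063.04 + 0.003 = 32.9003 dB/km
Step 2: TL_spread = 20*log10(6700) = 76.52 dB
Step 3: TL_abs = alpha*R = 32.9003 * 6.7 = 220.43 dB
Step 4: TL_total = 76.52 + 220.43 = 296.95

296.95 dB


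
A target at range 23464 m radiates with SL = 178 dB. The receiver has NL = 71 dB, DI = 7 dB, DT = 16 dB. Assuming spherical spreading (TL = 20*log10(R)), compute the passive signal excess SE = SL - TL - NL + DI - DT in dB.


Step 1: TL = 20*log10(23464) = 87.41 dB
Step 2: SE = 178 - 87.41 - 71 + 7 - 16 = 10.59

10.59 dB


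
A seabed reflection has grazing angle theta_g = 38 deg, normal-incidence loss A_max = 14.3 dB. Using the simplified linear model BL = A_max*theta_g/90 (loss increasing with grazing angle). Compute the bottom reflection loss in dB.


BL = A_max * theta_g / 90 = 14.3 * 38 / 90 = 6.04

6.04 dB


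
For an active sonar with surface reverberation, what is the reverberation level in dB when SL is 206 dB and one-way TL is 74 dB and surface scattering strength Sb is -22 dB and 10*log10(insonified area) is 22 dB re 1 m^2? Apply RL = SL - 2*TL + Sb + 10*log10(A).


RL = SL - 2*TL + Sb + 10*log10(A) = 206 - 2*74 + (-22) + 22 = 58

58 dB


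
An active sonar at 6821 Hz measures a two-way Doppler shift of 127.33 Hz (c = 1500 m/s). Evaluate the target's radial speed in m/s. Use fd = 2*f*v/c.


14.0 m/s


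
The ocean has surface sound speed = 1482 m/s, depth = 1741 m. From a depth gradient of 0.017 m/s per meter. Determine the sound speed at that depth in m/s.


c = 1482 + 0.017 * 1741 = 1511.597

1511.597 m/s


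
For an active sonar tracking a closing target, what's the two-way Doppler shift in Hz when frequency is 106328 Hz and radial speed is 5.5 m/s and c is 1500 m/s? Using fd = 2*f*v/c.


fd = 2*f*v/c = 2 * 106328 * 5.5 / 1500 = 779.74

779.74 Hz


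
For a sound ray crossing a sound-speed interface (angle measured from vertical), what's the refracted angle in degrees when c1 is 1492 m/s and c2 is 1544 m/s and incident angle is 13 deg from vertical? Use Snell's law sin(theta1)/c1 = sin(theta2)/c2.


sin(theta2) = (c2/c1)*sin(theta1) = (1544/1492)*sin(13 deg) = 0.23279
theta2 = arcsin(0.23279) = 13.46

13.46 deg


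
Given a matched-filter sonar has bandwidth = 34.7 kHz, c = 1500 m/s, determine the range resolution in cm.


dR = c/(2*BW) = 1500 / (2 * 34.7e3) = 0.0216 m = 2.16 cm

2.16 cm


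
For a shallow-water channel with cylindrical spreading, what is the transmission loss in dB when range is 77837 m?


TL = 10*log10(77837) = 48.91

48.91 dB


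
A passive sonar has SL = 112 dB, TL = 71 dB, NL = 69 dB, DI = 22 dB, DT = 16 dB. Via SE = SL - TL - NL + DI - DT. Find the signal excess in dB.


-22 dB


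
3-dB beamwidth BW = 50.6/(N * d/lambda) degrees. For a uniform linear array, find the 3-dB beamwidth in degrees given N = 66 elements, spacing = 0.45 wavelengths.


1.7 deg


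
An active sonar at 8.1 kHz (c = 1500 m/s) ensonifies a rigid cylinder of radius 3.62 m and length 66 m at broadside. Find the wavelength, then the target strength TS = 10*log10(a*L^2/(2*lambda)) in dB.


Step 1: lambda = c/f = 1500/8100 = 0.18519 m
Step 2: TS = 10*log10(a*L^2/(2*lambda)) = 10*log10(3.62*66^2/(2*0.18519)) = 46.29

46.29 dB


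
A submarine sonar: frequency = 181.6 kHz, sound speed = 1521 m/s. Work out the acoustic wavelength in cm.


0.84 cm


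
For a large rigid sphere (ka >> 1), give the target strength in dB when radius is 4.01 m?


6.04 dB


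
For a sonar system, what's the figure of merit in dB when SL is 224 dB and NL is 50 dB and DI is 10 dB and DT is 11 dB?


FOM = SL - NL + DI - DT = 224 - 50 + 10 - 11 = 173

173 dB


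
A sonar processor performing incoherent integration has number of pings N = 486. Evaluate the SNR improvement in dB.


Gain = 5*log10(486) = 13.43

13.43 dB


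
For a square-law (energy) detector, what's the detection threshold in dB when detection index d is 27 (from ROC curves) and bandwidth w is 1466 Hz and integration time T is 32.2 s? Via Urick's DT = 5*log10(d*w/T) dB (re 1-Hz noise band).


DT = 5*log10(d*w/T) = 5*log10(27 * 1466 / 32.2) = 5*log10(1229.25) = 15.45

15.45 dB


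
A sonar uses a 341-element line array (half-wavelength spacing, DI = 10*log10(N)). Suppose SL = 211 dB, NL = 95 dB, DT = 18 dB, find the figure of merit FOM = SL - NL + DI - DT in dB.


123.33 dB


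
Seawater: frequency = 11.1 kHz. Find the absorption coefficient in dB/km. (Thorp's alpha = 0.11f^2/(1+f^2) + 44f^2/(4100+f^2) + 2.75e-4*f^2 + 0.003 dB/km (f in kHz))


f^2 = 123.21
alpha = 0.11*123.21/(1+123.21) + 44*123.21/(4100+123.21) + 2.75e-4*123.21 + 0.003 = 1.43

1.43 dB/km


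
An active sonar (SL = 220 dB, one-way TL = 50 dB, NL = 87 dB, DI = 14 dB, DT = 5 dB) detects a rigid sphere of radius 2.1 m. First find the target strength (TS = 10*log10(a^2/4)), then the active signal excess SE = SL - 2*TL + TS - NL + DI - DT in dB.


Step 1: TS = 10*log10(2.1^2/4) = 0.42 dB
Step 2: SE = SL - 2*TL + TS - NL + DI - DT = 220 - 2*50 + (0.42) - 87 + 14 - 5 = 42.42

42.42 dB


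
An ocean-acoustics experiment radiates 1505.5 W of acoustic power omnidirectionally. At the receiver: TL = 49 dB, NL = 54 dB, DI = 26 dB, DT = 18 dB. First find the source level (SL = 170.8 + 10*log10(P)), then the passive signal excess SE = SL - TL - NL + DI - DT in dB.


Step 1: SL = 170.8 + 10*log10(1505.5) = 202.58 dB
Step 2: SE = SL - TL - NL + DI - DT = 202.58 - 49 - 54 + 26 - 18 = 107.58

107.58 dB


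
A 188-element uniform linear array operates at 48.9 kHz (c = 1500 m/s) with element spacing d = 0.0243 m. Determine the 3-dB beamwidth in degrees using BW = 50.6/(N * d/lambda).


Step 1: lambda = 1500/48900 = 0.03067 m
Step 2: d/lambda = 0.0243/0.03067 = 0.7923
Step 3: BW = 50.6/(N * d/lambda) = 50.6/(188 * 0.7923) = 0.34

0.34 deg


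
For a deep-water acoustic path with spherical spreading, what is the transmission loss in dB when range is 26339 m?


TL = 20*log10(26339) = 88.41

88.41 dB


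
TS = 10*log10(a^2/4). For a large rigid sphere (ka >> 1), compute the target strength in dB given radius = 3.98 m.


5.98 dB


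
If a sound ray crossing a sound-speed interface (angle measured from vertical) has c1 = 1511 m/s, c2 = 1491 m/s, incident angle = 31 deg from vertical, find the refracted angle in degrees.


sin(theta2) = (c2/c1)*sin(theta1) = (1491/1511)*sin(31 deg) = 0.50822
theta2 = arcsin(0.50822) = 30.55

30.55 deg


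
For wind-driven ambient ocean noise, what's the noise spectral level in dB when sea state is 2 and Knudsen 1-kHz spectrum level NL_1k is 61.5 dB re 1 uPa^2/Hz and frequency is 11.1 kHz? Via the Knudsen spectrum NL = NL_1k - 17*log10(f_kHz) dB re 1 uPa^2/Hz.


NL = NL_1k - 17*log10(f_kHz) = 61.5 - 17*log10(11.1) = 61.5 - (17.77) = 43.73

43.73 dB


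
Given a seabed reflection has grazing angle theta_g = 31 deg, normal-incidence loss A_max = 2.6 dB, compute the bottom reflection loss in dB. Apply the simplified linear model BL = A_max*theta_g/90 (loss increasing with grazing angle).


BL = A_max * theta_g / 90 = 2.6 * 31 / 90 = 0.9

0.9 dB


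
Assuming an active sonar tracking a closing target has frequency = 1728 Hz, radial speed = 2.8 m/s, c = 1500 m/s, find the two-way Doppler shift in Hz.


fd = 2*f*v/c = 2 * 1728 * 2.8 / 1500 = 6.45

6.45 Hz


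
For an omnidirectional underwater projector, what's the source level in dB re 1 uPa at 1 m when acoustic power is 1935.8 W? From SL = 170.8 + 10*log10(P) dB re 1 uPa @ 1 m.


203.67 dB


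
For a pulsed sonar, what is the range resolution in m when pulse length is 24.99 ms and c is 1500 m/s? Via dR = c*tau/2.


18.7425 m


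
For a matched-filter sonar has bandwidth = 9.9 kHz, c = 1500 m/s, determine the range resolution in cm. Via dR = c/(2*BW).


dR = c/(2*BW) = 1500 / (2 * 9.9e3) = 0.0758 m = 7.58 cm

7.58 cm


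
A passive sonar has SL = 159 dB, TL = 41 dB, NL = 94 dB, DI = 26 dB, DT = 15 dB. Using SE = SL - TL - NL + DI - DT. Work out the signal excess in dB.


SE = SL - TL - NL + DI - DT = 159 - 41 - 94 + 26 - 15 = 35

35 dB


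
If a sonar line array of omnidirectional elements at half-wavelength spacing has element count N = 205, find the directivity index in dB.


DI = 10*log10(205) = 23.12

23.12 dB


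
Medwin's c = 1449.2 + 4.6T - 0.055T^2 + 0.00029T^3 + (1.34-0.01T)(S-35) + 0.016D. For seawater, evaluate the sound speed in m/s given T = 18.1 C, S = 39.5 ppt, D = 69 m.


c = 1449.2 + 4.6*18.1 - 0.055*18.1^2 + 0.00029*18.1^3 + (1.34 - 0.01*18.1)*(39.5 - 35) + 0.016*69 = 1522.48

1522.48 m/s


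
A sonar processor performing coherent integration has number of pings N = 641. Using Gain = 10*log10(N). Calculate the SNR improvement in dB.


Gain = 10*log10(641) = 28.07

28.07 dB


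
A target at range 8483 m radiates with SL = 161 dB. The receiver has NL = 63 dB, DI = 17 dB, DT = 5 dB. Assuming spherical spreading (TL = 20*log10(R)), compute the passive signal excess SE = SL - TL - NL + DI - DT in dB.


Step 1: TL = 20*log10(8483) = 78.57 dB
Step 2: SE = 161 - 78.57 - 63 + 17 - 5 = 31.43

31.43 dB


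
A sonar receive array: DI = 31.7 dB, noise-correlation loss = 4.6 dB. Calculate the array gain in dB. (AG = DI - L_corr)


AG = DI - L_corr = 31.7 - 4.6 = 27.1

27.1 dB


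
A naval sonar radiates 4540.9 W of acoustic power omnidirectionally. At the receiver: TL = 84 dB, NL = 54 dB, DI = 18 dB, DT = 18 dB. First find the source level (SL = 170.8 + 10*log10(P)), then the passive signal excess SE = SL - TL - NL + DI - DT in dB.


Step 1: SL = 170.8 + 10*log10(4540.9) = 207.37 dB
Step 2: SE = SL - TL - NL + DI - DT = 207.37 - 84 - 54 + 18 - 18 = 69.37

69.37 dB


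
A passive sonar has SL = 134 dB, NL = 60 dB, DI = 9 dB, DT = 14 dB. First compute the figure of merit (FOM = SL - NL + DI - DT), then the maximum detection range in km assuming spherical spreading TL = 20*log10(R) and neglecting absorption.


Step 1: FOM = SL - NL + DI - DT = 134 - 60 + 9 - 14 = 69 dB
Step 2: at max range FOM = TL = 20*log10(R), so R = 10^(69/20) = 2818.38 m = 2.82 km

2.82 km


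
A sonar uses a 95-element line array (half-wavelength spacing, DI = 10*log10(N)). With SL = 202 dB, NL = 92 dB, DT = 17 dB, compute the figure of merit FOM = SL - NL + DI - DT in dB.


112.78 dB


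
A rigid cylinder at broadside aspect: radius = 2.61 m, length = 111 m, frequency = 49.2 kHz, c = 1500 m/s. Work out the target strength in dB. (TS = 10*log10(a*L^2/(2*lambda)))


57.22 dB


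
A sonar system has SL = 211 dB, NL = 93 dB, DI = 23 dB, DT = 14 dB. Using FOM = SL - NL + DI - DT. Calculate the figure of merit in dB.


127 dB


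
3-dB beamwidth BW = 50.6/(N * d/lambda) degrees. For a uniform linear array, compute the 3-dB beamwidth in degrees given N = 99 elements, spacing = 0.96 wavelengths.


BW = 50.6 / (99 * 0.96) = 50.6 / 95.04 = 0.53

0.53 deg


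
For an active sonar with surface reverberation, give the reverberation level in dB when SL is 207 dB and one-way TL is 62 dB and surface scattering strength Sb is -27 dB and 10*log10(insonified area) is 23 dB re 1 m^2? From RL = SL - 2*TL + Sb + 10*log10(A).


RL = SL - 2*TL + Sb + 10*log10(A) = 207 - 2*62 + (-27) + 23 = 79

79 dB


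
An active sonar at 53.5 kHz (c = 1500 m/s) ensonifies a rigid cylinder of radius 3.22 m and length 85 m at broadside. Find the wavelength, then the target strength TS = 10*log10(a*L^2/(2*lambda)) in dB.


Step 1: lambda = c/f = 1500/53500 = 0.02804 m
Step 2: TS = 10*log10(a*L^2/(2*lambda)) = 10*log10(3.22*85^2/(2*0.02804)) = 56.18

56.18 dB


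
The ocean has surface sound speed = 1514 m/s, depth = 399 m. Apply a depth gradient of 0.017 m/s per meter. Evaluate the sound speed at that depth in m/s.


c = 1514 + 0.017 * 399 = 1520.783

1520.783 m/s


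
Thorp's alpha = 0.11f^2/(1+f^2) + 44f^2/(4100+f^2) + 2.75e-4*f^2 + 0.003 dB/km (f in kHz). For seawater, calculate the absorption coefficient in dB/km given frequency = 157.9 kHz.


f^2 = 24932.41
alpha = 0.11*24932.41/(1+24932.41) + 44*24932.41/(4100+24932.41) + 2.75e-4*24932.41 + 0.003 = 44.756

44.756 dB/km


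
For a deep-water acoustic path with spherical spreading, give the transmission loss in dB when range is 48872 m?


93.78 dB


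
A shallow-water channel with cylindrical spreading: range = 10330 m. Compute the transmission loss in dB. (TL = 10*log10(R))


TL = 10*log10(10330) = 40.14

40.14 dB


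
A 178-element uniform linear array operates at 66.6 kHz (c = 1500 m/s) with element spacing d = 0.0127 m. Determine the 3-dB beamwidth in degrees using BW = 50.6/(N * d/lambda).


Step 1: lambda = 1500/66600 = 0.02252 m
Step 2: d/lambda = 0.0127/0.02252 = 0.5639
Step 3: BW = 50.6/(N * d/lambda) = 50.6/(178 * 0.5639) = 0.5

0.5 deg


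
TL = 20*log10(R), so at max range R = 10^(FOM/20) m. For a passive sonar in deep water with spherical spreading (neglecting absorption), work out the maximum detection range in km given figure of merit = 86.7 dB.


At max range FOM = TL, so 20*log10(R) = 86.7
R = 10^(86.7/20) = 21627.19 m = 21.63 km

21.63 km


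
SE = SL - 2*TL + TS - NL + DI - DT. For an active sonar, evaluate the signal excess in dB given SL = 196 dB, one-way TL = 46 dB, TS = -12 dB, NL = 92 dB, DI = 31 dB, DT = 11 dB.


20 dB


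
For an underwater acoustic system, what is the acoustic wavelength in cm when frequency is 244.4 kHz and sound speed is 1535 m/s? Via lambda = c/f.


lambda = c/f = 1535 / 244400 = 0.0063 m = 0.63 cm

0.63 cm


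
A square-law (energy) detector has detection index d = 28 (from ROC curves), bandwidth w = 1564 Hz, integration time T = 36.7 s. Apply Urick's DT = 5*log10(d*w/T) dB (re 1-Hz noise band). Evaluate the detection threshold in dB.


DT = 5*log10(d*w/T) = 5*log10(28 * 1564 / 36.7) = 5*log10(1193.24) = 15.38

15.38 dB


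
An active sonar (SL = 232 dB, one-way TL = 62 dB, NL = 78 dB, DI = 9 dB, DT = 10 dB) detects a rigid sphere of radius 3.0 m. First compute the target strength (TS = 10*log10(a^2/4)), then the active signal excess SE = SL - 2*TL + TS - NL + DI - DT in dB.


Step 1: TS = 10*log10(3.0^2/4) = 3.52 dB
Step 2: SE = SL - 2*TL + TS - NL + DI - DT = 232 - 2*62 + (3.52) - 78 + 9 - 10 = 32.52

32.52 dB


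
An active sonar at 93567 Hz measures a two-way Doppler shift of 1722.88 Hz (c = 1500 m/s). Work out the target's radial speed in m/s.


From fd = 2*f*v/c, v = c*fd/(2*f) = 1500 * 1722.88 / (2*93567) = 13.81

13.81 m/s


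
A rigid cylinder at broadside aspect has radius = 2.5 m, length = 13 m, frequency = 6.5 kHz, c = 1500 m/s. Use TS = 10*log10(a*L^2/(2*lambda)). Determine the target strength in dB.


29.62 dB


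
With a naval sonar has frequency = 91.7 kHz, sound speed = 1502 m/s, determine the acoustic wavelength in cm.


1.64 cm


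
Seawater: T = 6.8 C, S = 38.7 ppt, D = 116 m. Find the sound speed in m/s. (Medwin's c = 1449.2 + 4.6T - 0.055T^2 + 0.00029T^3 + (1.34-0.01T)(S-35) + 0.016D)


1484.59 m/s


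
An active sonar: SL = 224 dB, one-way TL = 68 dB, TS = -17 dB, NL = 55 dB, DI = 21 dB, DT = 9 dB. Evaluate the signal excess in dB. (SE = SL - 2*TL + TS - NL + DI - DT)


28 dB


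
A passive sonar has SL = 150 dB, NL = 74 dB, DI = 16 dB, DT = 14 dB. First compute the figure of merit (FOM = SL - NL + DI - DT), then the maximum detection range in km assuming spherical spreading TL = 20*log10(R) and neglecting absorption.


Step 1: FOM = SL - NL + DI - DT = 150 - 74 + 16 - 14 = 78 dB
Step 2: at max range FOM = TL = 20*log10(R), so R = 10^(78/20) = 7943.28 m = 7.94 km

7.94 km


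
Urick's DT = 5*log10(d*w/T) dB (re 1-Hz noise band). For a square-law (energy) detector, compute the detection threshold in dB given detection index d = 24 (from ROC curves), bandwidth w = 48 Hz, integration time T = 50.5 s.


DT = 5*log10(d*w/T) = 5*log10(24 * 48 / 50.5) = 5*log10(22.81) = 6.79

6.79 dB


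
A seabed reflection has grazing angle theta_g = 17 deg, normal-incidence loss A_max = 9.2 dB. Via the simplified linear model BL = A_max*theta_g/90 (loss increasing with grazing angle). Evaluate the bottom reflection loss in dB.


1.74 dB


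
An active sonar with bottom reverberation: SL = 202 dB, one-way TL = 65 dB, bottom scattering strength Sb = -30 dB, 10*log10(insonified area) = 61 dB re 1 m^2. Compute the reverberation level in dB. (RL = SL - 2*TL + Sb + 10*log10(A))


103 dB


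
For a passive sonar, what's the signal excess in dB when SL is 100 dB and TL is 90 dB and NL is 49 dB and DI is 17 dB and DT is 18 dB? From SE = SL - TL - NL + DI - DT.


SE = SL - TL - NL + DI - DT = 100 - 90 - 49 + 17 - 18 = -40

-40 dB


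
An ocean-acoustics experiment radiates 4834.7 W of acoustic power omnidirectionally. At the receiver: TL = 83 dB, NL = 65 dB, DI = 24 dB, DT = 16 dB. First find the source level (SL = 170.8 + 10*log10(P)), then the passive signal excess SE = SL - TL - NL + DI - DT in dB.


Step 1: SL = 170.8 + 10*log10(4834.7) = 207.64 dB
Step 2: SE = SL - TL - NL + DI - DT = 207.64 - 83 - 65 + 24 - 16 = 67.64

67.64 dB


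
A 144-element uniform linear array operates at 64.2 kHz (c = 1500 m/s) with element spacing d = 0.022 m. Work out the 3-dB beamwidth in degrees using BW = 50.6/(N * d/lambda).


Step 1: lambda = 1500/64200 = 0.02336 m
Step 2: d/lambda = 0.022/0.02336 = 0.9418
Step 3: BW = 50.6/(N * d/lambda) = 50.6/(144 * 0.9418) = 0.37

0.37 deg


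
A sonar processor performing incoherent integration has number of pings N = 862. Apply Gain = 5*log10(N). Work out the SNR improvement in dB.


Gain = 5*log10(862) = 14.68

14.68 dB


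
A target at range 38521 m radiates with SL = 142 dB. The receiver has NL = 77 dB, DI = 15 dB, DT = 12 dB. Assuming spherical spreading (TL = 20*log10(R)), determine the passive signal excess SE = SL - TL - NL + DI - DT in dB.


-23.71 dB


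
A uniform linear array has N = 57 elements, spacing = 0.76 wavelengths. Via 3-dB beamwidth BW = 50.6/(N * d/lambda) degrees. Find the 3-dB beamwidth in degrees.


BW = 50.6 / (57 * 0.76) = 50.6 / 43.32 = 1.17

1.17 deg


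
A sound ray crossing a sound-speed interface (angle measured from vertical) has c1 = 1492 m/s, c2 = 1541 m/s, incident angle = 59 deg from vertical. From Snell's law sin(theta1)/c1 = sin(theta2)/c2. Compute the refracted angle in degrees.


62.29 deg


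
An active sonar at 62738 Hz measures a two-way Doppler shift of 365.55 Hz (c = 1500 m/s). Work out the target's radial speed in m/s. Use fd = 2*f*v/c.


4.37 m/s


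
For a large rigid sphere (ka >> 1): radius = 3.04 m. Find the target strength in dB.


3.64 dB


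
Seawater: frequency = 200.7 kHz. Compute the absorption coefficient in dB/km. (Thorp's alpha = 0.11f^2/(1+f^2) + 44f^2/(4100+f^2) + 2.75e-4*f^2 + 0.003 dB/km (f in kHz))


f^2 = 40280.49
alpha = 0.11*40280.49/(1+40280.49) + 44*40280.49/(4100+40280.49) + 2.75e-4*40280.49 + 0.003 = 51.125

51.125 dB/km


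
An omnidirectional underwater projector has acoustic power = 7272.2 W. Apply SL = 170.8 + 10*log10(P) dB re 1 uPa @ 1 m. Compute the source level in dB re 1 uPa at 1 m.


SL = 170.8 + 10*log10(7272.2) = 170.8 + 38.62 = 209.42

209.42 dB


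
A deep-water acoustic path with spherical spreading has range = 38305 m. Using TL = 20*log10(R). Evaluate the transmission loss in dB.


TL = 20*log10(38305) = 91.67

91.67 dB


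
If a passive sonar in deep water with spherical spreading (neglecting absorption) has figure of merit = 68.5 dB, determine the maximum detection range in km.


At max range FOM = TL, so 20*log10(R) = 68.5
R = 10^(68.5/20) = 2660.73 m = 2.66 km

2.66 km


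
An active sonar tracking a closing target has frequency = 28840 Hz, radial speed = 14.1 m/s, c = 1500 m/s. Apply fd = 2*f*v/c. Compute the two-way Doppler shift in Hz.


fd = 2*f*v/c = 2 * 28840 * 14.1 / 1500 = 542.19

542.19 Hz


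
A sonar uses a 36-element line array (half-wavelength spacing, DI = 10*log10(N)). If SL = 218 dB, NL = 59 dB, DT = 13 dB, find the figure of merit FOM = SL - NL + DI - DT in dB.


Step 1: DI = 10*log10(36) = 15.56 dB
Step 2: FOM = SL - NL + DI - DT = 218 - 59 + 15.56 - 13 = 161.56

161.56 dB


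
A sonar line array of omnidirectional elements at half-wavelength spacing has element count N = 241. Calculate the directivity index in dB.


DI = 10*log10(241) = 23.82

23.82 dB


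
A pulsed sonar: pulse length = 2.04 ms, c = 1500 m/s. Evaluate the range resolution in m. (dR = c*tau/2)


dR = c*tau/2 = 1500 * 2.04e-3 / 2 = 1.53

1.53 m


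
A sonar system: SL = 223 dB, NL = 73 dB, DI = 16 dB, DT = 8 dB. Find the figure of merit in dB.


FOM = SL - NL + DI - DT = 223 - 73 + 16 - 8 = 158

158 dB


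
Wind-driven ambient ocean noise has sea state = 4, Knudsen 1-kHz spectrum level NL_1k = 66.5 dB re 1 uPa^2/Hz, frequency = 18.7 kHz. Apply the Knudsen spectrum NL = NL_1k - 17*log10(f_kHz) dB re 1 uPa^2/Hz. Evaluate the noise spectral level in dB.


NL = NL_1k - 17*log10(f_kHz) = 66.5 - 17*log10(18.7) = 66.5 - (21.62) = 44.88

44.88 dB


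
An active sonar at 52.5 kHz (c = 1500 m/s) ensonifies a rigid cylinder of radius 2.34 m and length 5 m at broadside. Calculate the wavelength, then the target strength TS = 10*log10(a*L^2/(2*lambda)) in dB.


Step 1: lambda = c/f = 1500/52500 = 0.02857 m
Step 2: TS = 10*log10(a*L^2/(2*lambda)) = 10*log10(2.34*5^2/(2*0.02857)) = 30.1

30.1 dB


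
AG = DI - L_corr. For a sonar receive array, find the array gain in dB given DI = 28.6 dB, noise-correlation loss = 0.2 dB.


AG = DI - L_corr = 28.6 - 0.2 = 28.4

28.4 dB


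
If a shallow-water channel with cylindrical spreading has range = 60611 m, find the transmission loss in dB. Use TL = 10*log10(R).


TL = 10*log10(60611) = 47.83

47.83 dB


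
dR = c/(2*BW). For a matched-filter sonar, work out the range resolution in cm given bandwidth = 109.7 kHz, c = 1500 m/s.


0.68 cm


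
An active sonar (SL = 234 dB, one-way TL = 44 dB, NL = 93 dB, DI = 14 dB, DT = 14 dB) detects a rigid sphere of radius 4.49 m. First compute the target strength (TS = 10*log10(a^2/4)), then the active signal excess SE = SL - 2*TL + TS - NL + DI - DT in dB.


Step 1: TS = 10*log10(4.49^2/4) = 7.02 dB
Step 2: SE = SL - 2*TL + TS - NL + DI - DT = 234 - 2*44 + (7.02) - 93 + 14 - 14 = 60.02

60.02 dB


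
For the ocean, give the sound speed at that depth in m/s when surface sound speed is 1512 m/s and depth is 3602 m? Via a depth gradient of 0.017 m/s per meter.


c = 1512 + 0.017 * 3602 = 1573.234

1573.234 m/s


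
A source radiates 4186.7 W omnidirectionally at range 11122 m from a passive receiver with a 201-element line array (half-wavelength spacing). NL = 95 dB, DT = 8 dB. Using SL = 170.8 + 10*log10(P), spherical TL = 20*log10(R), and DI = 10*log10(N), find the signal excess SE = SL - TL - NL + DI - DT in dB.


46.13 dB


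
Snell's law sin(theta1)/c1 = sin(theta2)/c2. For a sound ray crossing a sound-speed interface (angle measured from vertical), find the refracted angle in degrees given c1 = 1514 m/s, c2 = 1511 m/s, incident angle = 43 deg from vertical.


42.89 deg


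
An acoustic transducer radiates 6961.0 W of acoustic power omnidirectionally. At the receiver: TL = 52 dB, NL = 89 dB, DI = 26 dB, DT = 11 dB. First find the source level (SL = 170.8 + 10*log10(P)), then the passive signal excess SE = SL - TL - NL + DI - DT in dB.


Step 1: SL = 170.8 + 10*log10(6961.0) = 209.23 dB
Step 2: SE = SL - TL - NL + DI - DT = 209.23 - 52 - 89 + 26 - 11 = 83.23

83.23 dB


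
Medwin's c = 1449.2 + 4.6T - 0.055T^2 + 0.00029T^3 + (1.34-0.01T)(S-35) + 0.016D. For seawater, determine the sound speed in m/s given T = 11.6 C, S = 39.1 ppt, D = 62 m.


1501.62 m/s


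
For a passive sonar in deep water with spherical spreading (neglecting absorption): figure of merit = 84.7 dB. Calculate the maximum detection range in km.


At max range FOM = TL, so 20*log10(R) = 84.7
R = 10^(84.7/20) = 17179.08 m = 17.18 km

17.18 km


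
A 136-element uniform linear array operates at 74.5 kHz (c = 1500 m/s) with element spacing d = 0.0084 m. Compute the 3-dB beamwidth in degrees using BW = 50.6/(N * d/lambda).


Step 1: lambda = 1500/74500 = 0.02013 m
Step 2: d/lambda = 0.0084/0.02013 = 0.4173
Step 3: BW = 50.6/(N * d/lambda) = 50.6/(136 * 0.4173) = 0.89

0.89 deg


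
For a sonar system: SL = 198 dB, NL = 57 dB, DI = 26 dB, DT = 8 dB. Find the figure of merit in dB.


FOM = SL - NL + DI - DT = 198 - 57 + 26 - 8 = 159

159 dB


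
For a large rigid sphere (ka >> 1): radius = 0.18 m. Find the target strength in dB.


TS = 10*log10(0.18^2 / 4) = 10*log10(0.0081) = -20.92

-20.92 dB


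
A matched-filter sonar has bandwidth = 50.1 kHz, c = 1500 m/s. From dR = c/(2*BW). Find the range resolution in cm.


1.5 cm


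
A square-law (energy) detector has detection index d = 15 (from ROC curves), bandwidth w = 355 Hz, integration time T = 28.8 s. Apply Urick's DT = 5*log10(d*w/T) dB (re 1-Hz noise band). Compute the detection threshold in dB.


DT = 5*log10(d*w/T) = 5*log10(15 * 355 / 28.8) = 5*log10(184.9) = 11.33

11.33 dB
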